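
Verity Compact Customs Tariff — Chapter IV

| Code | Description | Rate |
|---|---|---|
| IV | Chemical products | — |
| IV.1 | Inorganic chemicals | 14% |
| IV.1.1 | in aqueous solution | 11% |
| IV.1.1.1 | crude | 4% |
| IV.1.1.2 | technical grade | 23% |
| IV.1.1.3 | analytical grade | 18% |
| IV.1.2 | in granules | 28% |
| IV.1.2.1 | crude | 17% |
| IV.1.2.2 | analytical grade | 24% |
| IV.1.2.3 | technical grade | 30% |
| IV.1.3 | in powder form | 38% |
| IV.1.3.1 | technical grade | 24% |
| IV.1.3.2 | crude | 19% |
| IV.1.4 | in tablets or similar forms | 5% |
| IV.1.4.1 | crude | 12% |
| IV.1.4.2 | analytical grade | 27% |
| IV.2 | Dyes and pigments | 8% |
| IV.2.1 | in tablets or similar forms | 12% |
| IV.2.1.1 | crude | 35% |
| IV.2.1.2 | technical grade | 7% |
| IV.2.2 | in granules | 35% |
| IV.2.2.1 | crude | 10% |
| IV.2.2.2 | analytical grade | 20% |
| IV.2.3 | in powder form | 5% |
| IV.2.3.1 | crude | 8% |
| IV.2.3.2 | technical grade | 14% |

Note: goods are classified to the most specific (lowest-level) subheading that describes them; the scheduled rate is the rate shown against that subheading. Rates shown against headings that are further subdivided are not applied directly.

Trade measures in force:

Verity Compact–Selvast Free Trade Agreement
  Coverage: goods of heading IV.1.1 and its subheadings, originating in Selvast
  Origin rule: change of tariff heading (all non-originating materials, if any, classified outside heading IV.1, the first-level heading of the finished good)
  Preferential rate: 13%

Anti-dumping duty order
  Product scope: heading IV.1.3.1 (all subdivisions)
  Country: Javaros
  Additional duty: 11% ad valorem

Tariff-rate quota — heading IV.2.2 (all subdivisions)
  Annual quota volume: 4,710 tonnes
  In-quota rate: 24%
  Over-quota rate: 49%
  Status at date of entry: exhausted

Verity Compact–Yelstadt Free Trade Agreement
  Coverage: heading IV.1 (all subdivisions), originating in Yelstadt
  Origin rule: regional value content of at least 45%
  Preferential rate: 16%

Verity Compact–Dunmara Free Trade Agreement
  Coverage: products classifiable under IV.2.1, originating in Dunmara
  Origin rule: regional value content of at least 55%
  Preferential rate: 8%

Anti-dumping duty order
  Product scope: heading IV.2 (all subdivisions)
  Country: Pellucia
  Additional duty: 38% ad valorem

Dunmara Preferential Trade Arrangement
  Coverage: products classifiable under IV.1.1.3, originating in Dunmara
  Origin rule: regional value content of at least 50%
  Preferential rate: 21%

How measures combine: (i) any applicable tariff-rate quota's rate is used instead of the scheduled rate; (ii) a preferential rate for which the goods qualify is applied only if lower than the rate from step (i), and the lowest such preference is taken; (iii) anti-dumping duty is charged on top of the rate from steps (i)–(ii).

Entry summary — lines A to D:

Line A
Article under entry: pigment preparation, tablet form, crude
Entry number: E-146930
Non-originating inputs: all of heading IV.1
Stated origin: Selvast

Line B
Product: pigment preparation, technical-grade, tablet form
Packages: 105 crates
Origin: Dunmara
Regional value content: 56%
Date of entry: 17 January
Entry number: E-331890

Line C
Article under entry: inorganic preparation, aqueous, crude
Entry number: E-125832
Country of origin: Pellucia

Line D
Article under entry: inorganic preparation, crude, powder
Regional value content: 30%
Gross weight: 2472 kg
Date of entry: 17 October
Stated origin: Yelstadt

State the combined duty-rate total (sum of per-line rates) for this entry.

Line A: pigment → IV.2; tablet form → IV.2.1; crude → IV.2.1.1. Scheduled 35%. Selvast agreement on IV.1.1: IV.2.1.1 not covered. → 35%.
Line B: pigment → IV.2; tablet form → IV.2.1; technical-grade → IV.2.1.2. Scheduled 7%. Dunmara agreement on IV.2.1: RVC ≥ 55% → 8% available; Dunmara agreement on IV.1.1.3: IV.2.1.2 not covered; preference 8% not lower than 7% → no reduction. → 7%.
Line C: inorganic → IV.1; aqueous → IV.1.1; crude → IV.1.1.1. Scheduled 4%. No special measure applies. → 4%.
Line D: inorganic → IV.1; powder → IV.1.3; crude → IV.1.3.2. Scheduled 19%. Yelstadt agreement on IV.1: RVC < 45%. → 19%.
Sum: 35% + 7% + 4% + 19% = 65%.

65%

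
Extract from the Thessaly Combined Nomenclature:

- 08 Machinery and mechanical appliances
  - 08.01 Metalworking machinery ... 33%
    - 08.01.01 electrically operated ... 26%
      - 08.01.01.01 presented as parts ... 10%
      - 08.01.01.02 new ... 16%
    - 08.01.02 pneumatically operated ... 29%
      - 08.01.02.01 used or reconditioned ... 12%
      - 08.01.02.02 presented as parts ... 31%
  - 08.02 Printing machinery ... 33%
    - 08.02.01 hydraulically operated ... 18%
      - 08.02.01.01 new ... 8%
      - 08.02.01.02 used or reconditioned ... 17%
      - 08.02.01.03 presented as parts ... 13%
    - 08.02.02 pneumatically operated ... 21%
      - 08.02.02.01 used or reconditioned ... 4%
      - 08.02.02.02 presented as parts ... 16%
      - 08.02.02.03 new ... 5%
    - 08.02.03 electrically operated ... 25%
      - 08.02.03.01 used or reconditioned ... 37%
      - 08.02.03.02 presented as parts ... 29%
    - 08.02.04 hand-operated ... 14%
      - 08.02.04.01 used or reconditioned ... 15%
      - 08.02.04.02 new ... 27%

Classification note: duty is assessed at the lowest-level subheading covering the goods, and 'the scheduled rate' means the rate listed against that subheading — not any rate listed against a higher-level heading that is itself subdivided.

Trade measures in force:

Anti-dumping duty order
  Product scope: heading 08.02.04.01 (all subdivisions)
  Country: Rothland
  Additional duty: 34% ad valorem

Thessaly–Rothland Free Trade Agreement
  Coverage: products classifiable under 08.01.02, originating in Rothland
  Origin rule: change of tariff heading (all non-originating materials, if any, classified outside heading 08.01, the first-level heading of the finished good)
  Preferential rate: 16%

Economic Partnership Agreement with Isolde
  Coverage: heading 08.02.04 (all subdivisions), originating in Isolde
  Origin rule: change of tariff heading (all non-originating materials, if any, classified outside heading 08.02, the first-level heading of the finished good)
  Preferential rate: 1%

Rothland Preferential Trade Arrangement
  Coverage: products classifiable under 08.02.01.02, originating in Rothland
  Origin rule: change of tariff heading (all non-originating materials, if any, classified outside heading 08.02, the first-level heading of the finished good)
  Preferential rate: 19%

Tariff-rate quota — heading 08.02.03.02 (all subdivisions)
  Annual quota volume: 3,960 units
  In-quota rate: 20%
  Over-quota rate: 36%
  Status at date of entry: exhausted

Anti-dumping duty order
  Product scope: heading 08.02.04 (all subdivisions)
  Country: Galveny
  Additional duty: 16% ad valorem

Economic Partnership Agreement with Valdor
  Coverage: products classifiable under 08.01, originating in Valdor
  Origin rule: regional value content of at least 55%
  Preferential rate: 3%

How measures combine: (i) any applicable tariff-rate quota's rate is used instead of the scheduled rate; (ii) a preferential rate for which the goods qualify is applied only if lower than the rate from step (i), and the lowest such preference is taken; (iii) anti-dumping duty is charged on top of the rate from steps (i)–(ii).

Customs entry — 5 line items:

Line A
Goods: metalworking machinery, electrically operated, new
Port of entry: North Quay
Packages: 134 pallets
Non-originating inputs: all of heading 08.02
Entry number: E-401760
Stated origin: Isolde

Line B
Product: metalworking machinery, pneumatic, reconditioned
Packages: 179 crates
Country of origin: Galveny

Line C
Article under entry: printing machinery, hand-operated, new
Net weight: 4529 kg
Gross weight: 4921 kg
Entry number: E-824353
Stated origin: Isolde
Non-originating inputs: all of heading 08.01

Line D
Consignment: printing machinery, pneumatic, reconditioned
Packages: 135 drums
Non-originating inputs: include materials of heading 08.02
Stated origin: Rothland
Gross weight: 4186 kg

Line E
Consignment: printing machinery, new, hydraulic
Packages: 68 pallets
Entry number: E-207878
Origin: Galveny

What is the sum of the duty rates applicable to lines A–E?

Line A: metalworking → 08.01; electrically operated → 08.01.01; new → 08.01.01.02. Scheduled 16%. Isolde agreement on 08.02.04: 08.01.01.02 not covered. → 16%.
Line B: metalworking → 08.01; pneumatic → 08.01.02; reconditioned → 08.01.02.01. Scheduled 12%. No special measure applies. → 12%.
Line C: printing → 08.02; hand-operated → 08.02.04; new → 08.02.04.02. Scheduled 27%. Isolde agreement on 08.02.04: CTH met → 1% available; preferential 1%. → 1%.
Line D: printing → 08.02; pneumatic → 08.02.02; reconditioned → 08.02.02.01. Scheduled 4%. Rothland agreement on 08.01.02: 08.02.02.01 not covered; Rothland agreement on 08.02.01.02: 08.02.02.01 not covered. → 4%.
Line E: printing → 08.02; hydraulic → 08.02.01; new → 08.02.01.01. Scheduled 8%. No special measure applies. → 8%.
Sum: 16% + 12% + 1% + 4% + 8% = 41%.

41%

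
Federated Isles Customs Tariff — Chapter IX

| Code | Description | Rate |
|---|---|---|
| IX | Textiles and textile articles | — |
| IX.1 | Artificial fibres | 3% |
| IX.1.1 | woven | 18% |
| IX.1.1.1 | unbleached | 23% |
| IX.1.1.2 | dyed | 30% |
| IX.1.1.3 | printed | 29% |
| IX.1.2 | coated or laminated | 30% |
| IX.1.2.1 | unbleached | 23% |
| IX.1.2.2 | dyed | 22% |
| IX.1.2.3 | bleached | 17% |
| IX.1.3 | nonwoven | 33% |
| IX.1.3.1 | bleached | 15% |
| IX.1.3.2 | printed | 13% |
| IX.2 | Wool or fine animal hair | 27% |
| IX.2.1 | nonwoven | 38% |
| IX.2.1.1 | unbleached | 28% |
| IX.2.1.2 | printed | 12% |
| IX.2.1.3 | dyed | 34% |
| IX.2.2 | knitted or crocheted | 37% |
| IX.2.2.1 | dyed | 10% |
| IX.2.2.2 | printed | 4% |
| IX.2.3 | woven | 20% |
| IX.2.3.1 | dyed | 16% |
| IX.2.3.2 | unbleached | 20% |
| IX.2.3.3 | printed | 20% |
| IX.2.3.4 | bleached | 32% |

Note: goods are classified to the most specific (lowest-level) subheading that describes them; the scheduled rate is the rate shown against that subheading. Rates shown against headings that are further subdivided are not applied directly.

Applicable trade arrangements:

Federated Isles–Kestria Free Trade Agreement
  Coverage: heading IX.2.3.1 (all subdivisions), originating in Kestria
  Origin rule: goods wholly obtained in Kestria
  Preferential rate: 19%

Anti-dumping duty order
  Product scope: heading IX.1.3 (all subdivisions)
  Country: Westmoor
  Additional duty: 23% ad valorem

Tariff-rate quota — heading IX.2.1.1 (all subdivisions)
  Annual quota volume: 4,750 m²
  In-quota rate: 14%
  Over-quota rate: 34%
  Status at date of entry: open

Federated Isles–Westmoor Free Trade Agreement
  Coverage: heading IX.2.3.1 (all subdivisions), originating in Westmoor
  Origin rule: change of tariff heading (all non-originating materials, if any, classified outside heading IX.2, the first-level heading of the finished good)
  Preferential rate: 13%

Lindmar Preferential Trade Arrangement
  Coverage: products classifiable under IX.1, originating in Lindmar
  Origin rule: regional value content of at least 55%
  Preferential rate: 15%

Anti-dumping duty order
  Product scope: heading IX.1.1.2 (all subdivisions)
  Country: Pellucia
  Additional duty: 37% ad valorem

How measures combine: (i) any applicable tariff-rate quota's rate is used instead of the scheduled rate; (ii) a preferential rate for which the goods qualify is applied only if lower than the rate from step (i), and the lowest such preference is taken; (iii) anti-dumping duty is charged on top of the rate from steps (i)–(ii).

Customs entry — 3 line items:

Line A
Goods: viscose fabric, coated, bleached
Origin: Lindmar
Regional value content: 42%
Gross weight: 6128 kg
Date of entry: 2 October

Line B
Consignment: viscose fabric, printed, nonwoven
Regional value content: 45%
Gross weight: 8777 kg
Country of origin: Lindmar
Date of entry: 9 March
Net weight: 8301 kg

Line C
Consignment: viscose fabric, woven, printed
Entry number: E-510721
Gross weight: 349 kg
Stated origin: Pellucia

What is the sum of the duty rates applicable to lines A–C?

Line A: viscose → IX.1; coated → IX.1.2; bleached → IX.1.2.3. Scheduled 17%. Lindmar agreement on IX.1: RVC < 55%. → 17%.
Line B: viscose → IX.1; nonwoven → IX.1.3; printed → IX.1.3.2. Scheduled 13%. Lindmar agreement on IX.1: RVC < 55%. → 13%.
Line C: viscose → IX.1; woven → IX.1.1; printed → IX.1.1.3. Scheduled 29%. No special measure applies. → 29%.
Sum: 17% + 13% + 29% = 59%.

59%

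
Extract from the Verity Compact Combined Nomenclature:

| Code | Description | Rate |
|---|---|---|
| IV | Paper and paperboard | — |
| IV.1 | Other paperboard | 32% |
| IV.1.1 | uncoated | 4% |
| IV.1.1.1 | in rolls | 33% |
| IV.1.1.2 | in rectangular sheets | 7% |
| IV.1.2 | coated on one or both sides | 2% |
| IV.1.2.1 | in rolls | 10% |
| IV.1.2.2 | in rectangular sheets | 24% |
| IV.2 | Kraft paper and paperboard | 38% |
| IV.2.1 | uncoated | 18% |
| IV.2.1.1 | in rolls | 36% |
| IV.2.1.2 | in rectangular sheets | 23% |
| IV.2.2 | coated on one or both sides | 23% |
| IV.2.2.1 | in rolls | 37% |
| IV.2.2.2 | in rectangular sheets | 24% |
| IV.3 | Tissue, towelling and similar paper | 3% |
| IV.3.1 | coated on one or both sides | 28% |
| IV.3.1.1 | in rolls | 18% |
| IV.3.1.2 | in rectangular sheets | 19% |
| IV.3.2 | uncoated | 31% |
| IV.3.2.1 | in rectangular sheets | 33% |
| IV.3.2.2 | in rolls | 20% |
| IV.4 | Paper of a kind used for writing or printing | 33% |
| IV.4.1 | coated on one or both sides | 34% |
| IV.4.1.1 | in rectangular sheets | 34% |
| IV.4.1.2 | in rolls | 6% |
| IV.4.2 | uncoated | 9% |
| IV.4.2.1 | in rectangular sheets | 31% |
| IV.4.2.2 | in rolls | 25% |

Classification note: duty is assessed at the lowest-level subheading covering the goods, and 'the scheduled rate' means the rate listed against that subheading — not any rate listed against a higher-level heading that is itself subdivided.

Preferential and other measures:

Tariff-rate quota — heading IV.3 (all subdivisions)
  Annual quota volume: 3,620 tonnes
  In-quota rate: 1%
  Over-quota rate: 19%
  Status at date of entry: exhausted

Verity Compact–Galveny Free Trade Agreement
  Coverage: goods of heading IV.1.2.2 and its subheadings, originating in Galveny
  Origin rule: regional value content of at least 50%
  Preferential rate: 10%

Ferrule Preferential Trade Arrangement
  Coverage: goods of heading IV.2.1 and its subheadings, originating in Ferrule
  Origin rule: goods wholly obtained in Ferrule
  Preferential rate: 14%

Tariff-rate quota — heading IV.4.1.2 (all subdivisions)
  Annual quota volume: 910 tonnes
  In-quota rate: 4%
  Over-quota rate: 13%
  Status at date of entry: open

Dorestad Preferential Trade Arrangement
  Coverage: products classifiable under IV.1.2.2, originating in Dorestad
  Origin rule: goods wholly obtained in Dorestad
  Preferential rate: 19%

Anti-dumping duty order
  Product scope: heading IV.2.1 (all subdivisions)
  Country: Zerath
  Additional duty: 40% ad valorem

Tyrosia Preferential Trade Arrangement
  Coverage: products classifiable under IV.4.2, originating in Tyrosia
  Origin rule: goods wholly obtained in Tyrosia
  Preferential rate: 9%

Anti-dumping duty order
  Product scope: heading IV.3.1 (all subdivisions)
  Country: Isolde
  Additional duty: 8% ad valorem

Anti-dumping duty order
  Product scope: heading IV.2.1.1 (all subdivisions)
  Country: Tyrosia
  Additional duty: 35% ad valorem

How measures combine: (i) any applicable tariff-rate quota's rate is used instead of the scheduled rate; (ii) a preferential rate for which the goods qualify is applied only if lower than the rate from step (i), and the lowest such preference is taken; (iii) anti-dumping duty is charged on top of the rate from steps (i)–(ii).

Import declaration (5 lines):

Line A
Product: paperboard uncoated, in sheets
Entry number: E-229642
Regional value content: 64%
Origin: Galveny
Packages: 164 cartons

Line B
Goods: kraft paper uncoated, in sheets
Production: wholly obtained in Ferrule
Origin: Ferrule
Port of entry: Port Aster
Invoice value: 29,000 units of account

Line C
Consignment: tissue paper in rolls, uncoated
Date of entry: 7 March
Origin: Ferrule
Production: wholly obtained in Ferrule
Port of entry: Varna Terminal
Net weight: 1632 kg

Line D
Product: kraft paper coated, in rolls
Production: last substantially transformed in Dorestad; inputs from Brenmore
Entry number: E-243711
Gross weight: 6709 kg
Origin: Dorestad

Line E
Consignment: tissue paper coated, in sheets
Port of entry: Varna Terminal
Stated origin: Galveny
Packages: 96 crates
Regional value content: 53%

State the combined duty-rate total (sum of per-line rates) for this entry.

Line A: paperboard → IV.1; uncoated → IV.1.1; in sheets → IV.1.1.2. Scheduled 7%. Galveny agreement on IV.1.2.2: IV.1.1.2 not covered. → 7%.
Line B: kraft paper → IV.2; uncoated → IV.2.1; in sheets → IV.2.1.2. Scheduled 23%. Ferrule agreement on IV.2.1: wholly obtained → 14% available; preferential 14%. → 14%.
Line C: tissue paper → IV.3; uncoated → IV.3.2; in rolls → IV.3.2.2. Scheduled 20%. quota on IV.3 exhausted → over-quota 19%; Ferrule agreement on IV.2.1: IV.3.2.2 not covered. → 19%.
Line D: kraft paper → IV.2; coated → IV.2.2; in rolls → IV.2.2.1. Scheduled 37%. Dorestad agreement on IV.1.2.2: IV.2.2.1 not covered. → 37%.
Line E: tissue paper → IV.3; coated → IV.3.1; in sheets → IV.3.1.2. Scheduled 19%. quota on IV.3 exhausted → over-quota 19%; Galveny agreement on IV.1.2.2: IV.3.1.2 not covered. → 19%.
Sum: 7% + 14% + 19% + 37% + 19% = 96%.

96%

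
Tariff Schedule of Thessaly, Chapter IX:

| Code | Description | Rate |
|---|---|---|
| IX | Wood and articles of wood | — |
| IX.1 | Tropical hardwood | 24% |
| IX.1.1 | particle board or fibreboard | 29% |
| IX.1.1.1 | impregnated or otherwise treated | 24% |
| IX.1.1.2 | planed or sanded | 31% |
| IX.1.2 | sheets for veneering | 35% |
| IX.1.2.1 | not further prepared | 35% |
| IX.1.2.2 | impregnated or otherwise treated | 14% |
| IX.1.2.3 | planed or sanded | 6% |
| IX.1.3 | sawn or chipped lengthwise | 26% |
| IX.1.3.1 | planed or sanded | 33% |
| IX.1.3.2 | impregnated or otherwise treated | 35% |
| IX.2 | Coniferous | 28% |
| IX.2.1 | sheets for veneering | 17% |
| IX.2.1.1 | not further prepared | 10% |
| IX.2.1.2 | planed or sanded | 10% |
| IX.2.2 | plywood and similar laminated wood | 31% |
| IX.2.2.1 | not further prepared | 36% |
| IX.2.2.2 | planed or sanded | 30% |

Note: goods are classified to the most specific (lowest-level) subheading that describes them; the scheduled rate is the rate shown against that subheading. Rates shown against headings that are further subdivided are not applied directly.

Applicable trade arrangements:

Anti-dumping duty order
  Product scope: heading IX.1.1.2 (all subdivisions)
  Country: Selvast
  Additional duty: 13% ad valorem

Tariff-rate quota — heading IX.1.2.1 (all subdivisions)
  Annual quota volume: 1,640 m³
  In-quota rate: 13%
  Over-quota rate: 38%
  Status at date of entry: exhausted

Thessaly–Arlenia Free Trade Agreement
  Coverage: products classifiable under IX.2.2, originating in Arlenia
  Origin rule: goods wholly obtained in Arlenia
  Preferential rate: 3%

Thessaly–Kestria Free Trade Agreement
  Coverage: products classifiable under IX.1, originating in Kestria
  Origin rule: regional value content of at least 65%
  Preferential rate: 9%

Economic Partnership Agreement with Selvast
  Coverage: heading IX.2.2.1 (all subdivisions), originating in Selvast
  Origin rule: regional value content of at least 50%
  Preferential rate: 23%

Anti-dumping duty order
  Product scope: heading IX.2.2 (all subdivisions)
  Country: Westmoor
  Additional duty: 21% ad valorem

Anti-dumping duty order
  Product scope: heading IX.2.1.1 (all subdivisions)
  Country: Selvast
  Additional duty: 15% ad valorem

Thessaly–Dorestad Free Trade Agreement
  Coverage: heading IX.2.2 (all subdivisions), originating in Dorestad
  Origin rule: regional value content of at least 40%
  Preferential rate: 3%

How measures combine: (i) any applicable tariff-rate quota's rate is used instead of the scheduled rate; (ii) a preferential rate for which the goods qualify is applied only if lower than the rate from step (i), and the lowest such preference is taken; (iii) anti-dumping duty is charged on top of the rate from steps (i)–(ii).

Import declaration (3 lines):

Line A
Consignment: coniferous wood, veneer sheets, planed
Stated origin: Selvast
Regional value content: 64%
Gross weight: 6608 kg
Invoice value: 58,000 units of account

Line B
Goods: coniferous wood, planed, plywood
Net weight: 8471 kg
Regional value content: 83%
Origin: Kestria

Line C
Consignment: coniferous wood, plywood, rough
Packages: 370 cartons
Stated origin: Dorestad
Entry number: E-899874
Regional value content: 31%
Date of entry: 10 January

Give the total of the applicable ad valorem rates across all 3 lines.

76%

Line A: coniferous → IX.2; veneer sheets → IX.2.1; planed → IX.2.1.2. Scheduled 10%. Selvast agreement on IX.2.2.1: IX.2.1.2 not covered. → 10%.
Line B: coniferous → IX.2; plywood → IX.2.2; planed → IX.2.2.2. Scheduled 30%. Kestria agreement on IX.1: IX.2.2.2 not covered. → 30%.
Line C: coniferous → IX.2; plywood → IX.2.2; rough → IX.2.2.1. Scheduled 36%. Dorestad agreement on IX.2.2: RVC < 40%. → 36%.
Sum: 10% + 30% + 36% = 76%.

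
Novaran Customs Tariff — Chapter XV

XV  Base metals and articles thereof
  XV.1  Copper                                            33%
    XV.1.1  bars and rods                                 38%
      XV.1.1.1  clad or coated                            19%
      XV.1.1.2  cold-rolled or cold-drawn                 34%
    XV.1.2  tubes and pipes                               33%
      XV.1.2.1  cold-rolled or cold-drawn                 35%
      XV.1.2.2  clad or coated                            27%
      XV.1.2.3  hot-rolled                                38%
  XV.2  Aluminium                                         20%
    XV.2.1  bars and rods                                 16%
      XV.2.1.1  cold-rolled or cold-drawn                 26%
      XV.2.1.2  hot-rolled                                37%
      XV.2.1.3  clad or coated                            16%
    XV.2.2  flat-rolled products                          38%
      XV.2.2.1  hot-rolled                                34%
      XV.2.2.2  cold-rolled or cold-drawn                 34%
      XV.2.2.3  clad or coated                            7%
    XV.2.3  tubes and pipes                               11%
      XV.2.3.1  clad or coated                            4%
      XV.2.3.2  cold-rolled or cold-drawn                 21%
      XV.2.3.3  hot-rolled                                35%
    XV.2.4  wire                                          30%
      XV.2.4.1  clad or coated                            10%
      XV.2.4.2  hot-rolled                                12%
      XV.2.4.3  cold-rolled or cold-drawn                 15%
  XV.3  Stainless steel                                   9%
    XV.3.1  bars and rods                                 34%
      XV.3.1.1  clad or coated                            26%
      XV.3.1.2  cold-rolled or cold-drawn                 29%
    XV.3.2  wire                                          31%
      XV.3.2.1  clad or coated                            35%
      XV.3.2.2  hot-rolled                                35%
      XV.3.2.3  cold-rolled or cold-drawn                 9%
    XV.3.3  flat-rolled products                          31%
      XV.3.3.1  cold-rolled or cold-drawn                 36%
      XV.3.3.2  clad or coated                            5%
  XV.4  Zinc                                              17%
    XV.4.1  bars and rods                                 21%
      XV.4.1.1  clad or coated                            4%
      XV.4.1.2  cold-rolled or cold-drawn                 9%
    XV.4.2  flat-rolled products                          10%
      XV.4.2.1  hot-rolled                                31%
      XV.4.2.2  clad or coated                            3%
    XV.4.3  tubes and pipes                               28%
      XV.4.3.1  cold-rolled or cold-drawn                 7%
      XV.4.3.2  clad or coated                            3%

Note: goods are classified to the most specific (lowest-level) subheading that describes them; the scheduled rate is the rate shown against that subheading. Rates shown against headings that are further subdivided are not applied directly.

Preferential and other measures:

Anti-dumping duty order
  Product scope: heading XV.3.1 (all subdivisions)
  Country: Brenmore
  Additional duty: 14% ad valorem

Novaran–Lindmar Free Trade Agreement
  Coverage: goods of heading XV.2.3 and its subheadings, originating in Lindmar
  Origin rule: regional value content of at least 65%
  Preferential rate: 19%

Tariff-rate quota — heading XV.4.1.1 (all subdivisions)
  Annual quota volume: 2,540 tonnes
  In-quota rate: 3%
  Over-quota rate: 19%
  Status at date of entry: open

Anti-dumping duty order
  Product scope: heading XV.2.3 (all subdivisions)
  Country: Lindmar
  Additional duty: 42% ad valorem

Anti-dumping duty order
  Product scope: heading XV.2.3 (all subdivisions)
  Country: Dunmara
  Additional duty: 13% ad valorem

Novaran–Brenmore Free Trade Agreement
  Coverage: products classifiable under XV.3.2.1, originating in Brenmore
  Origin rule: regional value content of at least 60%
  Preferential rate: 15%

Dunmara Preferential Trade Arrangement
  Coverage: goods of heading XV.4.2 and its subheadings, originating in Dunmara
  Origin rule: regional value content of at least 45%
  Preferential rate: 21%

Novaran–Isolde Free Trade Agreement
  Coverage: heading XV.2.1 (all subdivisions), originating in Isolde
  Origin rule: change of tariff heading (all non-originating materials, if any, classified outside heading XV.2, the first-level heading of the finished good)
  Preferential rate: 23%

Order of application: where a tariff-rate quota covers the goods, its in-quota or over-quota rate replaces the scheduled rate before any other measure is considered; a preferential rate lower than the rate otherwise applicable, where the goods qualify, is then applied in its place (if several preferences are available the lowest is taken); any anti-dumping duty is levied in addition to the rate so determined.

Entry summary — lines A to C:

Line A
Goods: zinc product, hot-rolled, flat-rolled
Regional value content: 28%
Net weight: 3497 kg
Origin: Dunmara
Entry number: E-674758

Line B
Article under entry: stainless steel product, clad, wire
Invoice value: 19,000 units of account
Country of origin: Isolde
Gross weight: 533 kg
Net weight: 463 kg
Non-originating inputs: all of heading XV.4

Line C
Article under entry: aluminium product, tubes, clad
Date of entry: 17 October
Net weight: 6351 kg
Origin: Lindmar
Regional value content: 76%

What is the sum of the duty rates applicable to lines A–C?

Line A: zinc → XV.4; flat-rolled → XV.4.2; hot-rolled → XV.4.2.1. Scheduled 31%. Dunmara agreement on XV.4.2: RVC < 45%. → 31%.
Line B: stainless steel → XV.3; wire → XV.3.2; clad → XV.3.2.1. Scheduled 35%. Isolde agreement on XV.2.1: XV.3.2.1 not covered. → 35%.
Line C: aluminium → XV.2; tubes → XV.2.3; clad → XV.2.3.1. Scheduled 4%. Lindmar agreement on XV.2.3: RVC ≥ 65% → 19% available; preference 19% not lower than 4% → no reduction; anti-dumping (Lindmar, XV.2.3): +42%; total 4% + 42% = 46%. → 46%.
Sum: 31% + 35% + 46% = 112%.

112%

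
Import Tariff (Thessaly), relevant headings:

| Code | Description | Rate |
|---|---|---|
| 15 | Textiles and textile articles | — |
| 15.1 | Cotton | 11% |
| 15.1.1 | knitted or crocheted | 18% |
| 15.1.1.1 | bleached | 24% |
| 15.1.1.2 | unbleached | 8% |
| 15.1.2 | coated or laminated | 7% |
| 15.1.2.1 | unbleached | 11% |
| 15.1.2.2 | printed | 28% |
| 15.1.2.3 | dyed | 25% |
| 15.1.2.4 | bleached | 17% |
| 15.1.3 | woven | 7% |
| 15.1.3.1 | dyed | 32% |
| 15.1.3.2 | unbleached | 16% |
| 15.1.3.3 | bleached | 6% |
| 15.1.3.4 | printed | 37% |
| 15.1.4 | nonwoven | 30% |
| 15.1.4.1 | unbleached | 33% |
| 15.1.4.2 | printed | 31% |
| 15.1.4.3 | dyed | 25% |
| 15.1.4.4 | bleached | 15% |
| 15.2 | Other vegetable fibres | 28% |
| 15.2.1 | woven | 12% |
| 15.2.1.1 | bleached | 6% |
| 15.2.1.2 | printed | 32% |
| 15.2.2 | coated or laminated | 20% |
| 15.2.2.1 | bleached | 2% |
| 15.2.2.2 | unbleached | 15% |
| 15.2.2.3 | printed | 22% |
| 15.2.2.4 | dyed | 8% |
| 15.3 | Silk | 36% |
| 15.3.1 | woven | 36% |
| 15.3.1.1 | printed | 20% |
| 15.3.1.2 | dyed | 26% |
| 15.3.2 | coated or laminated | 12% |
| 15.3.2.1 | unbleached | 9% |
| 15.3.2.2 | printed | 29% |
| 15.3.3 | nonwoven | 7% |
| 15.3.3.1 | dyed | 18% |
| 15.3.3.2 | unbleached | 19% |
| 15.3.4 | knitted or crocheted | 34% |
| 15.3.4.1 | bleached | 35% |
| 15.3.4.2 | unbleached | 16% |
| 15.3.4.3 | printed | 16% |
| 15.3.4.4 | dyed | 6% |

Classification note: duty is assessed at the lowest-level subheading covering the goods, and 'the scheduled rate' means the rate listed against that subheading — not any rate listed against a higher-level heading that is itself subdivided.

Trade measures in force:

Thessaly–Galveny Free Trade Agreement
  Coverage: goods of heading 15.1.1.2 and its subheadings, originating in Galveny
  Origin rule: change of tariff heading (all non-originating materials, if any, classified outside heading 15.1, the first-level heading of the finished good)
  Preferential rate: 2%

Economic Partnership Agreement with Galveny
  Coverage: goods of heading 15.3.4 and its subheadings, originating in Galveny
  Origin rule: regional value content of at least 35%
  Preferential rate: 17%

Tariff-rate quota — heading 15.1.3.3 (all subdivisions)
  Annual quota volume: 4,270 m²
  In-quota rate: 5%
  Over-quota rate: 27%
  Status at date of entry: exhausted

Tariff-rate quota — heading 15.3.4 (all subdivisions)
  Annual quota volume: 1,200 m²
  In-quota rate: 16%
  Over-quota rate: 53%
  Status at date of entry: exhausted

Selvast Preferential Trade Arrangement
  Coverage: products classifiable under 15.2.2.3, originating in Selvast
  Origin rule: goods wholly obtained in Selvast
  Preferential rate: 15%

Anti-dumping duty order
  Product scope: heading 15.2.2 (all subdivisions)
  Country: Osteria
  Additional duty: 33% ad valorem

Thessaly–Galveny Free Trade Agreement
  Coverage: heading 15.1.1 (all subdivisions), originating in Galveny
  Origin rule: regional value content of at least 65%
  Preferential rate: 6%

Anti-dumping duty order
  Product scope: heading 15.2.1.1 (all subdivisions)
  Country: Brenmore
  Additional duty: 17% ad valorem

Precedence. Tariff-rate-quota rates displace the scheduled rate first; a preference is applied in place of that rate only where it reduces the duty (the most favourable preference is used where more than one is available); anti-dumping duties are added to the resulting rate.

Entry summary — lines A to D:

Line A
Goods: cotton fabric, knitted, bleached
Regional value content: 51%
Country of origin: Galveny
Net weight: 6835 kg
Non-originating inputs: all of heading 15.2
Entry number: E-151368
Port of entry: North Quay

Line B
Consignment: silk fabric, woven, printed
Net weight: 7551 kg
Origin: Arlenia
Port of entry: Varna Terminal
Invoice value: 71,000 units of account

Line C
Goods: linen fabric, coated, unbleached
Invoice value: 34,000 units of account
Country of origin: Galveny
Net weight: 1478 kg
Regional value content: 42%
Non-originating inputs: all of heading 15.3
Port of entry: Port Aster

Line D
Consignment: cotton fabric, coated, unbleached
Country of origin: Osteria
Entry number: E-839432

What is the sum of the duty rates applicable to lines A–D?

70%

Line A: cotton → 15.1; knitted → 15.1.1; bleached → 15.1.1.1. Scheduled 24%. Galveny agreement on 15.1.1.2: 15.1.1.1 not covered; Galveny agreement on 15.3.4: 15.1.1.1 not covered; Galveny agreement on 15.1.1: RVC < 65%. → 24%.
Line B: silk → 15.3; woven → 15.3.1; printed → 15.3.1.1. Scheduled 20%. No special measure applies. → 20%.
Line C: linen → 15.2; coated → 15.2.2; unbleached → 15.2.2.2. Scheduled 15%. Galveny agreement on 15.1.1.2: 15.2.2.2 not covered; Galveny agreement on 15.3.4: 15.2.2.2 not covered; Galveny agreement on 15.1.1: 15.2.2.2 not covered. → 15%.
Line D: cotton → 15.1; coated → 15.1.2; unbleached → 15.1.2.1. Scheduled 11%. No special measure applies. → 11%.
Sum: 24% + 20% + 15% + 11% = 70%.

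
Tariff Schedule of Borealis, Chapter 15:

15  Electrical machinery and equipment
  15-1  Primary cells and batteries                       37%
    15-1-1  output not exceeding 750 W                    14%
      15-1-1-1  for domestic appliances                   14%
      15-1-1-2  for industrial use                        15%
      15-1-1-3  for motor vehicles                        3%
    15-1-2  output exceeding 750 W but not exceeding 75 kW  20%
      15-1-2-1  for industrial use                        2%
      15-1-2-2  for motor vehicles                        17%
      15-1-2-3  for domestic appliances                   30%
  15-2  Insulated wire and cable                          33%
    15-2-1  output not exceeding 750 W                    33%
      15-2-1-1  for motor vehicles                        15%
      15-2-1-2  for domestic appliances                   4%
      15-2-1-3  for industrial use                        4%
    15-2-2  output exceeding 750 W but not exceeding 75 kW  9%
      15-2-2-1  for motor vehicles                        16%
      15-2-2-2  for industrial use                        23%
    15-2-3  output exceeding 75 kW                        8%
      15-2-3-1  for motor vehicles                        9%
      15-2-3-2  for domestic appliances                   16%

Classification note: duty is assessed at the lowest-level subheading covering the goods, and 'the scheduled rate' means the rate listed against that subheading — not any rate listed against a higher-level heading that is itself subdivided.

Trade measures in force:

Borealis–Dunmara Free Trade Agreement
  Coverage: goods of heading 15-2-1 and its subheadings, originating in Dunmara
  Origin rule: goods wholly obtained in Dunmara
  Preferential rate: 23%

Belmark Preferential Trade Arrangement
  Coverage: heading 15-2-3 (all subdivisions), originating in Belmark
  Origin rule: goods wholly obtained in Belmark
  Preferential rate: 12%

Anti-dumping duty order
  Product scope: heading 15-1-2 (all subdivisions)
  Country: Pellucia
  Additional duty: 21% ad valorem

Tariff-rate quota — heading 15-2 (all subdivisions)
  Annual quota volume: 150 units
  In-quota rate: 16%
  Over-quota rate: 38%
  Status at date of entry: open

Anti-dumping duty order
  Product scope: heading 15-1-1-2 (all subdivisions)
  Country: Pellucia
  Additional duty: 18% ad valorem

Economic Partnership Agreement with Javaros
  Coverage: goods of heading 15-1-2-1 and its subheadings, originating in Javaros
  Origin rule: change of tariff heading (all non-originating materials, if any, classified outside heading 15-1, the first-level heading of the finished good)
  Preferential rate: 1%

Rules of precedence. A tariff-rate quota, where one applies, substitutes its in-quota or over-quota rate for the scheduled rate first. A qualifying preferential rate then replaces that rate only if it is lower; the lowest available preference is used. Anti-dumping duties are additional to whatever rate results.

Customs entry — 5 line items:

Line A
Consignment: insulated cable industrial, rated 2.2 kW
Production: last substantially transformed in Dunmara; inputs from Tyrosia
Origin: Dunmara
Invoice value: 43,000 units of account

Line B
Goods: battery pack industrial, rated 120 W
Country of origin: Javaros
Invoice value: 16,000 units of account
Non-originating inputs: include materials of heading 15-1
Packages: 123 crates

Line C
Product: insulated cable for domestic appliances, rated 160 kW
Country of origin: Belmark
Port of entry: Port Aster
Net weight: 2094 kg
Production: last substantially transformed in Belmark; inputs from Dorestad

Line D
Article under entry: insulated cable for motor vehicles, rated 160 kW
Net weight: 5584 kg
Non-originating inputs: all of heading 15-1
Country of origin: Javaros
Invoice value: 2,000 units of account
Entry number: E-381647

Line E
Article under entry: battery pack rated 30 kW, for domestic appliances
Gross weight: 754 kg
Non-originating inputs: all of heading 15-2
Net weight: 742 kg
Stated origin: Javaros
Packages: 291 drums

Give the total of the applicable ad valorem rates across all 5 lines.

Line A: insulated cable → 15-2; rated 2.2 kW → 15-2-2; industrial → 15-2-2-2. Scheduled 23%. quota on 15-2 open → in-quota 16%; Dunmara agreement on 15-2-1: 15-2-2-2 not covered. → 16%.
Line B: battery pack → 15-1; rated 120 W → 15-1-1; industrial → 15-1-1-2. Scheduled 15%. Javaros agreement on 15-1-2-1: 15-1-1-2 not covered. → 15%.
Line C: insulated cable → 15-2; rated 160 kW → 15-2-3; for domestic appliances → 15-2-3-2. Scheduled 16%. quota on 15-2 open → in-quota 16%; Belmark agreement on 15-2-3: not wholly obtained. → 16%.
Line D: insulated cable → 15-2; rated 160 kW → 15-2-3; for motor vehicles → 15-2-3-1. Scheduled 9%. quota on 15-2 open → in-quota 16%; Javaros agreement on 15-1-2-1: 15-2-3-1 not covered. → 16%.
Line E: battery pack → 15-1; rated 30 kW → 15-1-2; for domestic appliances → 15-1-2-3. Scheduled 30%. Javaros agreement on 15-1-2-1: 15-1-2-3 not covered. → 30%.
Sum: 16% + 15% + 16% + 16% + 30% = 93%.

93%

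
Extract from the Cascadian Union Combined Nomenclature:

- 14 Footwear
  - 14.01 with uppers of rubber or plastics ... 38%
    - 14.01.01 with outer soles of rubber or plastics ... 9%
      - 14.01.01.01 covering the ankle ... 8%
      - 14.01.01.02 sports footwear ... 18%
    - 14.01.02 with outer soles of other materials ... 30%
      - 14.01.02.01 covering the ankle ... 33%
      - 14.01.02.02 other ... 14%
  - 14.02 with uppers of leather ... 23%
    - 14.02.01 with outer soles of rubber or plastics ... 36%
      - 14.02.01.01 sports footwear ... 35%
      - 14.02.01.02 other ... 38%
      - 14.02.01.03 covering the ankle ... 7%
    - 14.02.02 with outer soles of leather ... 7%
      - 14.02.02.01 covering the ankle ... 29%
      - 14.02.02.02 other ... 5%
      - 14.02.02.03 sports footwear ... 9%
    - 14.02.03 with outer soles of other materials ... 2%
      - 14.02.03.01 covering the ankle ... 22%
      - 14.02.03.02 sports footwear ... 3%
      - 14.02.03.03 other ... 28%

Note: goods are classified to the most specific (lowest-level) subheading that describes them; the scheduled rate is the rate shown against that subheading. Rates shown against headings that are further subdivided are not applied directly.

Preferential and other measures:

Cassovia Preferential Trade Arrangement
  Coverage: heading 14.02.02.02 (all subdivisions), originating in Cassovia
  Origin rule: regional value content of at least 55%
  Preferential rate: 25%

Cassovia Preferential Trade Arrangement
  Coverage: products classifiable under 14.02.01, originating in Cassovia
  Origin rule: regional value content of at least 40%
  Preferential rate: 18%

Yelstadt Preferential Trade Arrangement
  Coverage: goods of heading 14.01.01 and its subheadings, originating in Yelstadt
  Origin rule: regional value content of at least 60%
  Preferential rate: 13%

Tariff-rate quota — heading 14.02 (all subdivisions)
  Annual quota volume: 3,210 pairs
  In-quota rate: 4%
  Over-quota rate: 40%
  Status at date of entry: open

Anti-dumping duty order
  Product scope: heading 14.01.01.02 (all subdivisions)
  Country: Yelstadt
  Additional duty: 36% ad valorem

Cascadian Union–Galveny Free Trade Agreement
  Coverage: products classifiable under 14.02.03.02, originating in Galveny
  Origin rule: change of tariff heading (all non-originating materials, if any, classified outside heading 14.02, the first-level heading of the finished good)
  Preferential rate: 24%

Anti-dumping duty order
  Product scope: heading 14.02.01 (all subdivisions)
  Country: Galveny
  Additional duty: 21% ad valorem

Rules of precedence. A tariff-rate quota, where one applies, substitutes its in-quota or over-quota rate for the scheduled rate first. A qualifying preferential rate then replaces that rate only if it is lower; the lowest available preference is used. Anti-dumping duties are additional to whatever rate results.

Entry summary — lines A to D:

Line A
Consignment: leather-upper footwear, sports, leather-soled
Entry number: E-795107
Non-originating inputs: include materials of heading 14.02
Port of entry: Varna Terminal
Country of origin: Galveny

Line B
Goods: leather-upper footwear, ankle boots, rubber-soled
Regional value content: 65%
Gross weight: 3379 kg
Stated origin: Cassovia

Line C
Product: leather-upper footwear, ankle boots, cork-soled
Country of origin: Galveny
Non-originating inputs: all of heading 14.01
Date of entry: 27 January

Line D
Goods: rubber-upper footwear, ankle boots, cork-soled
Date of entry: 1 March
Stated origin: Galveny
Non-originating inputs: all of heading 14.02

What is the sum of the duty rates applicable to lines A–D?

45%

Line A: leather-upper → 14.02; leather-soled → 14.02.02; sports → 14.02.02.03. Scheduled 9%. quota on 14.02 open → in-quota 4%; Galveny agreement on 14.02.03.02: 14.02.02.03 not covered. → 4%.
Line B: leather-upper → 14.02; rubber-soled → 14.02.01; ankle boots → 14.02.01.03. Scheduled 7%. quota on 14.02 open → in-quota 4%; Cassovia agreement on 14.02.02.02: 14.02.01.03 not covered; Cassovia agreement on 14.02.01: RVC ≥ 40% → 18% available; preference 18% not lower than 4% → no reduction. → 4%.
Line C: leather-upper → 14.02; cork-soled → 14.02.03; ankle boots → 14.02.03.01. Scheduled 22%. quota on 14.02 open → in-quota 4%; Galveny agreement on 14.02.03.02: 14.02.03.01 not covered. → 4%.
Line D: rubber-upper → 14.01; cork-soled → 14.01.02; ankle boots → 14.01.02.01. Scheduled 33%. Galveny agreement on 14.02.03.02: 14.01.02.01 not covered. → 33%.
Sum: 4% + 4% + 4% + 33% = 45%.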